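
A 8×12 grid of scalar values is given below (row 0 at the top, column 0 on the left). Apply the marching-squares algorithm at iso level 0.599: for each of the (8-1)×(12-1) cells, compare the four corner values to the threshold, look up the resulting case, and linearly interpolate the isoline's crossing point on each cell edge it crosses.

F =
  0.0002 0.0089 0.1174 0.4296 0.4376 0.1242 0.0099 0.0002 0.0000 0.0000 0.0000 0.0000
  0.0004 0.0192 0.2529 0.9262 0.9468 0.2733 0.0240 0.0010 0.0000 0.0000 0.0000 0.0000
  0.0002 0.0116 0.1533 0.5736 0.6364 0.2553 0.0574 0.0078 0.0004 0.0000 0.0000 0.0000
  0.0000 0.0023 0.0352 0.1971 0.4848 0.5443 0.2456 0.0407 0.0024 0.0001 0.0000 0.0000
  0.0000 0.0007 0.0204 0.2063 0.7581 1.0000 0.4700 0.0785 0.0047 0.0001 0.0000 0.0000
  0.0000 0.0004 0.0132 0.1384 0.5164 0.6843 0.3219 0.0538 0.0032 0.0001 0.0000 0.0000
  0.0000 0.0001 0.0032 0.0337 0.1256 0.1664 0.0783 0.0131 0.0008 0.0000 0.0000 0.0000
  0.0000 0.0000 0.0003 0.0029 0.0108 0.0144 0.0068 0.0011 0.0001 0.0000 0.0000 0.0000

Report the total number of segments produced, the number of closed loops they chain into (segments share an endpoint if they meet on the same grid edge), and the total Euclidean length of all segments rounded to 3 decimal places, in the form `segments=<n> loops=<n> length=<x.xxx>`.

cell (0,2): code 0100 → (0.341,3.000)–(1.000,2.514)
cell (0,3): code 1100 → (0.317,4.000)–(0.341,3.000)
cell (0,4): code 1000 → (1.000,4.516)–(0.317,4.000)
cell (1,2): code 0010 → (1.000,2.514)–(1.928,3.000)
cell (1,3): code 0111 → (1.928,3.000)–(2.000,3.404)
cell (1,4): code 1001 → (2.000,4.098)–(1.000,4.516)
cell (2,3): code 0010 → (2.000,3.404)–(2.247,4.000)
cell (2,4): code 0001 → (2.247,4.000)–(2.000,4.098)
cell (3,3): code 0100 → (3.418,4.000)–(4.000,3.712)
cell (3,4): code 1100 → (3.120,5.000)–(3.418,4.000)
cell (3,5): code 1000 → (4.000,5.757)–(3.120,5.000)
cell (4,3): code 0010 → (4.000,3.712)–(4.658,4.000)
cell (4,4): code 0111 → (4.658,4.000)–(5.000,4.492)
cell (4,5): code 1001 → (5.000,5.235)–(4.000,5.757)
cell (5,4): code 0010 → (5.000,4.492)–(5.165,5.000)
cell (5,5): code 0001 → (5.165,5.000)–(5.000,5.235)
total: 16 segments, chained into 2 closed loop(s), length Σ = 12.247918

segments=16 loops=2 length=12.248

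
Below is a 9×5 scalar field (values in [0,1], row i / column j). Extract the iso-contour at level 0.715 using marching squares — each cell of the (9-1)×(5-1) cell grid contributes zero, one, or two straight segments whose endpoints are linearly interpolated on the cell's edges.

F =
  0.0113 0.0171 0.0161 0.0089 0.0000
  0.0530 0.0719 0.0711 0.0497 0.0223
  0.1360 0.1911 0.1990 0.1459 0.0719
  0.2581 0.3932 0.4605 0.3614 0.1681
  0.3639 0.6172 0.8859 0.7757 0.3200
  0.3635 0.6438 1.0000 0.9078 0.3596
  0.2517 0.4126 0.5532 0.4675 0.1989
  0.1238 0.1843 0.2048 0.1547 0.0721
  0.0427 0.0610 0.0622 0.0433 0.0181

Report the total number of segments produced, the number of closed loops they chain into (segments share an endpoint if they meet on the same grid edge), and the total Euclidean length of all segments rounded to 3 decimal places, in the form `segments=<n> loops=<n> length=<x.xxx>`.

segments=8 loops=1 length=6.624

cell (3,1): code 0100 → (3.598,2.000)–(4.000,1.364)
cell (3,2): code 1100 → (3.853,3.000)–(3.598,2.000)
cell (3,3): code 1000 → (4.000,3.133)–(3.853,3.000)
cell (4,1): code 0110 → (4.000,1.364)–(5.000,1.200)
cell (4,3): code 1001 → (5.000,3.352)–(4.000,3.133)
cell (5,1): code 0010 → (5.000,1.200)–(5.638,2.000)
cell (5,2): code 0011 → (5.638,2.000)–(5.438,3.000)
cell (5,3): code 0001 → (5.438,3.000)–(5.000,3.352)
total: 8 segments, chained into 1 closed loop(s), length Σ = 6.624004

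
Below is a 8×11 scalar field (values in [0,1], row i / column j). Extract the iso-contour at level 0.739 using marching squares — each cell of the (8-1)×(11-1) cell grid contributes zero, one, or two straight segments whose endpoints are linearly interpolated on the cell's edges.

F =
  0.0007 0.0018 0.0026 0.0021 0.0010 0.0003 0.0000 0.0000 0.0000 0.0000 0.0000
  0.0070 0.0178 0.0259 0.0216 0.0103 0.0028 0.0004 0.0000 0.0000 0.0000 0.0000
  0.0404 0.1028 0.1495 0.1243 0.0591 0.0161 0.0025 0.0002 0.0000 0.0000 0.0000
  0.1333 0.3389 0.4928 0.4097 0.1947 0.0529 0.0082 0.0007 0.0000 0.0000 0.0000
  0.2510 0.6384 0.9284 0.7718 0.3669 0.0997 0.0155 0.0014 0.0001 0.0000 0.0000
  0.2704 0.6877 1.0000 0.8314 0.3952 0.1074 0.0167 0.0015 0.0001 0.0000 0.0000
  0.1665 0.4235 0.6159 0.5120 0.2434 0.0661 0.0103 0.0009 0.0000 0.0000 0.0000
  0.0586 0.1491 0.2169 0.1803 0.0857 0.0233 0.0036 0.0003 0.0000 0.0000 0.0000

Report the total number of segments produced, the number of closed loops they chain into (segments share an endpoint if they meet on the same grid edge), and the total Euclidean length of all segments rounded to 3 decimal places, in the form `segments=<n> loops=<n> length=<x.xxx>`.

segments=8 loops=1 length=6.498

cell (3,1): code 0100 → (3.565,2.000)–(4.000,1.347)
cell (3,2): code 1100 → (3.909,3.000)–(3.565,2.000)
cell (3,3): code 1000 → (4.000,3.081)–(3.909,3.000)
cell (4,1): code 0110 → (4.000,1.347)–(5.000,1.164)
cell (4,3): code 1001 → (5.000,3.212)–(4.000,3.081)
cell (5,1): code 0010 → (5.000,1.164)–(5.680,2.000)
cell (5,2): code 0011 → (5.680,2.000)–(5.289,3.000)
cell (5,3): code 0001 → (5.289,3.000)–(5.000,3.212)
total: 8 segments, chained into 1 closed loop(s), length Σ = 6.497882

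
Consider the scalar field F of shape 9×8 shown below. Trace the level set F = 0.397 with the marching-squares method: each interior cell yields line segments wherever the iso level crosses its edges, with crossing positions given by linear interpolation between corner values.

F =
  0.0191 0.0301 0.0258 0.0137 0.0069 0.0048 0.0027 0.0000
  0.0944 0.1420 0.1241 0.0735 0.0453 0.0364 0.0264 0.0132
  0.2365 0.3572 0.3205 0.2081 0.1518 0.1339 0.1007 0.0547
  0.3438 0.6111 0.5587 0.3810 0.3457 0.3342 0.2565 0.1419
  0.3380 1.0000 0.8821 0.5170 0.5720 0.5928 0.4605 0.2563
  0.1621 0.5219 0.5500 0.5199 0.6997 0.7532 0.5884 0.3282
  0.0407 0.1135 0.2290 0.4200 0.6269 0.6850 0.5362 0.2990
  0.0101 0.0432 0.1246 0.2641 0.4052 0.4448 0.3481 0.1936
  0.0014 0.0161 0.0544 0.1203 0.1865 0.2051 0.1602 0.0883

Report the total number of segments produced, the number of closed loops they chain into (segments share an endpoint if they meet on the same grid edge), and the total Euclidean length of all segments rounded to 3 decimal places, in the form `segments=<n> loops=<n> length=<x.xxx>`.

cell (2,0): code 0100 → (2.157,1.000)–(3.000,0.199)
cell (2,1): code 1100 → (2.321,2.000)–(2.157,1.000)
cell (2,2): code 1000 → (3.000,2.910)–(2.321,2.000)
cell (3,0): code 0110 → (3.000,0.199)–(4.000,0.089)
cell (3,2): code 1101 → (3.118,3.000)–(3.000,2.910)
cell (3,3): code 1100 → (3.227,4.000)–(3.118,3.000)
cell (3,4): code 1100 → (3.243,5.000)–(3.227,4.000)
cell (3,5): code 1100 → (3.689,6.000)–(3.243,5.000)
cell (3,6): code 1000 → (4.000,6.311)–(3.689,6.000)
cell (4,0): code 0110 → (4.000,0.089)–(5.000,0.653)
cell (4,6): code 1001 → (5.000,6.736)–(4.000,6.311)
cell (5,0): code 0010 → (5.000,0.653)–(5.306,1.000)
cell (5,1): code 0011 → (5.306,1.000)–(5.477,2.000)
cell (5,2): code 0111 → (5.477,2.000)–(6.000,2.880)
cell (5,6): code 1001 → (6.000,6.587)–(5.000,6.736)
cell (6,2): code 0010 → (6.000,2.880)–(6.148,3.000)
cell (6,3): code 0111 → (6.148,3.000)–(7.000,3.942)
cell (6,5): code 1011 → (7.000,5.494)–(6.740,6.000)
cell (6,6): code 0001 → (6.740,6.000)–(6.000,6.587)
cell (7,3): code 0010 → (7.000,3.942)–(7.037,4.000)
cell (7,4): code 0011 → (7.037,4.000)–(7.199,5.000)
cell (7,5): code 0001 → (7.199,5.000)–(7.000,5.494)
total: 22 segments, chained into 1 closed loop(s), length Σ = 18.341942

segments=22 loops=1 length=18.342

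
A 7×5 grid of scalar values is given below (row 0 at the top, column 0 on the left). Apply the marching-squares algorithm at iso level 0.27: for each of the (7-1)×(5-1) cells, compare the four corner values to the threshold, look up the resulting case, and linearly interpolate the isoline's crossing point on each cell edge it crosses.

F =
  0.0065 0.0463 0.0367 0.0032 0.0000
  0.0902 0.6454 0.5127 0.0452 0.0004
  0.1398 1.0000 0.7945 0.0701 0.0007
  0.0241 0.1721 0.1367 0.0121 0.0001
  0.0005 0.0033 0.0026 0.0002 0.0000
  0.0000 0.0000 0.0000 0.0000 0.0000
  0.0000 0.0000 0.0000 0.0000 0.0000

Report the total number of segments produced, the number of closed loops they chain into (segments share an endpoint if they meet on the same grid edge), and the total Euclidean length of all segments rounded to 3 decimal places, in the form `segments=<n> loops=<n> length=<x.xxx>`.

segments=8 loops=1 length=7.996

cell (0,0): code 0100 → (0.373,1.000)–(1.000,0.324)
cell (0,1): code 1100 → (0.490,2.000)–(0.373,1.000)
cell (0,2): code 1000 → (1.000,2.519)–(0.490,2.000)
cell (1,0): code 0110 → (1.000,0.324)–(2.000,0.151)
cell (1,2): code 1001 → (2.000,2.724)–(1.000,2.519)
cell (2,0): code 0010 → (2.000,0.151)–(2.882,1.000)
cell (2,1): code 0011 → (2.882,1.000)–(2.797,2.000)
cell (2,2): code 0001 → (2.797,2.000)–(2.000,2.724)
total: 8 segments, chained into 1 closed loop(s), length Σ = 7.996236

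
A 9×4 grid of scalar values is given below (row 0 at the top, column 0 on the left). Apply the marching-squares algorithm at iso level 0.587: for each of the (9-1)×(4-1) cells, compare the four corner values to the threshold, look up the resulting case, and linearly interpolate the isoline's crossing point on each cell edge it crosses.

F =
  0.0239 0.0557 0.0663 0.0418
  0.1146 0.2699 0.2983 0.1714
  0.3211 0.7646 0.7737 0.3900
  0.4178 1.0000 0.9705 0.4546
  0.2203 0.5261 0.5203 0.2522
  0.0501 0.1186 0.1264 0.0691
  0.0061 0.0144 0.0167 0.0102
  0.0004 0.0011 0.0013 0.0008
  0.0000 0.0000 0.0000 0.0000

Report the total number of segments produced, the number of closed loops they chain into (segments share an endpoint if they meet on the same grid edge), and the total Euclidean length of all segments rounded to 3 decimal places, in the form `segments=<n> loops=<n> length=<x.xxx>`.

segments=8 loops=1 length=7.497

cell (1,0): code 0100 → (1.641,1.000)–(2.000,0.600)
cell (1,1): code 1100 → (1.607,2.000)–(1.641,1.000)
cell (1,2): code 1000 → (2.000,2.487)–(1.607,2.000)
cell (2,0): code 0110 → (2.000,0.600)–(3.000,0.291)
cell (2,2): code 1001 → (3.000,2.743)–(2.000,2.487)
cell (3,0): code 0010 → (3.000,0.291)–(3.871,1.000)
cell (3,1): code 0011 → (3.871,1.000)–(3.852,2.000)
cell (3,2): code 0001 → (3.852,2.000)–(3.000,2.743)
total: 8 segments, chained into 1 closed loop(s), length Σ = 7.497233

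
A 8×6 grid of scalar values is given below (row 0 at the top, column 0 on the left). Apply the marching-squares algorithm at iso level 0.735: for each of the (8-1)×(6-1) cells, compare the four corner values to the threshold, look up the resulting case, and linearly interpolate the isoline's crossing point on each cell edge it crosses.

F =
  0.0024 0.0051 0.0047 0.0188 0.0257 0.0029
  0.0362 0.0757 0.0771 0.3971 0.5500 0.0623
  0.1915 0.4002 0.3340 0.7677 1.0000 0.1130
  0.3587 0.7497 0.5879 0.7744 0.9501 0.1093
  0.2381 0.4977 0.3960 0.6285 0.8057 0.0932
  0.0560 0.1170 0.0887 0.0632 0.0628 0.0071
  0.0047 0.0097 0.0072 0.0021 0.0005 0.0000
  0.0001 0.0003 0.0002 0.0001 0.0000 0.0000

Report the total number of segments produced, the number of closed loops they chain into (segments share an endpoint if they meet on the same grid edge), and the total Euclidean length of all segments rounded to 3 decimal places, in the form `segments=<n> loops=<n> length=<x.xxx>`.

cell (1,2): code 0100 → (1.912,3.000)–(2.000,2.925)
cell (1,3): code 1100 → (1.411,4.000)–(1.912,3.000)
cell (1,4): code 1000 → (2.000,4.299)–(1.411,4.000)
cell (2,0): code 0100 → (2.958,1.000)–(3.000,0.962)
cell (2,1): code 1000 → (3.000,1.091)–(2.958,1.000)
cell (2,2): code 0110 → (2.000,2.925)–(3.000,2.789)
cell (2,4): code 1001 → (3.000,4.256)–(2.000,4.299)
cell (3,0): code 0010 → (3.000,0.962)–(3.058,1.000)
cell (3,1): code 0001 → (3.058,1.000)–(3.000,1.091)
cell (3,2): code 0010 → (3.000,2.789)–(3.270,3.000)
cell (3,3): code 0111 → (3.270,3.000)–(4.000,3.601)
cell (3,4): code 1001 → (4.000,4.099)–(3.000,4.256)
cell (4,3): code 0010 → (4.000,3.601)–(4.095,4.000)
cell (4,4): code 0001 → (4.095,4.000)–(4.000,4.099)
total: 14 segments, chained into 2 closed loop(s), length Σ = 7.086993

segments=14 loops=2 length=7.087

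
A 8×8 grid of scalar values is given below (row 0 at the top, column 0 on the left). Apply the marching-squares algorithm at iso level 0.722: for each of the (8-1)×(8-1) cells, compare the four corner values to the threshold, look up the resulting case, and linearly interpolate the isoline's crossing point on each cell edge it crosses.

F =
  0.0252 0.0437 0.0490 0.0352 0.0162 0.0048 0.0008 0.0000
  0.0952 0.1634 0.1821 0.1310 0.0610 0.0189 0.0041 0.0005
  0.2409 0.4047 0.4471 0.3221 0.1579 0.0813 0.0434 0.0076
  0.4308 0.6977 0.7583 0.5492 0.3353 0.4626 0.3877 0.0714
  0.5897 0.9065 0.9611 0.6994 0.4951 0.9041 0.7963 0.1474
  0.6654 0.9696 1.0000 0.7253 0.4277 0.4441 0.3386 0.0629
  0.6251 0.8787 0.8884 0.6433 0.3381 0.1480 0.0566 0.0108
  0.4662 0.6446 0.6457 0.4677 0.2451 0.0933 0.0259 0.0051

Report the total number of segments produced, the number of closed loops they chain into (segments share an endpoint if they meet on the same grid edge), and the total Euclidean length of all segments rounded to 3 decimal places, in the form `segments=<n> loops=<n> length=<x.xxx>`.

segments=20 loops=2 length=14.189

cell (2,1): code 0100 → (2.883,2.000)–(3.000,1.401)
cell (2,2): code 1000 → (3.000,2.174)–(2.883,2.000)
cell (3,0): code 0100 → (3.116,1.000)–(4.000,0.418)
cell (3,1): code 1110 → (3.000,1.401)–(3.116,1.000)
cell (3,2): code 1001 → (4.000,2.914)–(3.000,2.174)
cell (3,4): code 0100 → (3.588,5.000)–(4.000,4.555)
cell (3,5): code 1100 → (3.818,6.000)–(3.588,5.000)
cell (3,6): code 1000 → (4.000,6.115)–(3.818,6.000)
cell (4,0): code 0110 → (4.000,0.418)–(5.000,0.186)
cell (4,2): code 1101 → (4.873,3.000)–(4.000,2.914)
cell (4,3): code 1000 → (5.000,3.011)–(4.873,3.000)
cell (4,4): code 0010 → (4.000,4.555)–(4.396,5.000)
cell (4,5): code 0011 → (4.396,5.000)–(4.162,6.000)
cell (4,6): code 0001 → (4.162,6.000)–(4.000,6.115)
cell (5,0): code 0110 → (5.000,0.186)–(6.000,0.382)
cell (5,2): code 1011 → (6.000,2.679)–(5.040,3.000)
cell (5,3): code 0001 → (5.040,3.000)–(5.000,3.011)
cell (6,0): code 0010 → (6.000,0.382)–(6.669,1.000)
cell (6,1): code 0011 → (6.669,1.000)–(6.686,2.000)
cell (6,2): code 0001 → (6.686,2.000)–(6.000,2.679)
total: 20 segments, chained into 2 closed loop(s), length Σ = 14.188668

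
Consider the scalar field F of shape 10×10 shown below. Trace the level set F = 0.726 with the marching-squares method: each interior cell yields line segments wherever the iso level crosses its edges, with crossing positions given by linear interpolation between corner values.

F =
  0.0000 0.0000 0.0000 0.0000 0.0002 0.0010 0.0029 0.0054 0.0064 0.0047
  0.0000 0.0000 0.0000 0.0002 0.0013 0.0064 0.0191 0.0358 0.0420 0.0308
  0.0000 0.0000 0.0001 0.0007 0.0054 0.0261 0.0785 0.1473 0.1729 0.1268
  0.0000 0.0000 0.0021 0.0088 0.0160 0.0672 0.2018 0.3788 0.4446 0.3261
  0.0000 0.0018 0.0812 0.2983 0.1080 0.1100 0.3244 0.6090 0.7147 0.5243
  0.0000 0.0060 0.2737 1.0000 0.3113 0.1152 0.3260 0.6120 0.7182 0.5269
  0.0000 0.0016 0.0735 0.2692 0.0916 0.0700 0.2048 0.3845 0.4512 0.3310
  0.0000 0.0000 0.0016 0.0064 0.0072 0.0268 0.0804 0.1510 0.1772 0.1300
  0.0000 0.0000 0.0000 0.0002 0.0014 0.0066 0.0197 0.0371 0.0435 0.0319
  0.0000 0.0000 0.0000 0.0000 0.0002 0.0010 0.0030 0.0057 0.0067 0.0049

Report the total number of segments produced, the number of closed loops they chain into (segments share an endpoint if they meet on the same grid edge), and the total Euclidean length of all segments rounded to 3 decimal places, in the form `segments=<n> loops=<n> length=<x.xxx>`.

segments=4 loops=1 length=2.179

cell (4,2): code 0100 → (4.610,3.000)–(5.000,2.623)
cell (4,3): code 1000 → (5.000,3.398)–(4.610,3.000)
cell (5,2): code 0010 → (5.000,2.623)–(5.375,3.000)
cell (5,3): code 0001 → (5.375,3.000)–(5.000,3.398)
total: 4 segments, chained into 1 closed loop(s), length Σ = 2.178968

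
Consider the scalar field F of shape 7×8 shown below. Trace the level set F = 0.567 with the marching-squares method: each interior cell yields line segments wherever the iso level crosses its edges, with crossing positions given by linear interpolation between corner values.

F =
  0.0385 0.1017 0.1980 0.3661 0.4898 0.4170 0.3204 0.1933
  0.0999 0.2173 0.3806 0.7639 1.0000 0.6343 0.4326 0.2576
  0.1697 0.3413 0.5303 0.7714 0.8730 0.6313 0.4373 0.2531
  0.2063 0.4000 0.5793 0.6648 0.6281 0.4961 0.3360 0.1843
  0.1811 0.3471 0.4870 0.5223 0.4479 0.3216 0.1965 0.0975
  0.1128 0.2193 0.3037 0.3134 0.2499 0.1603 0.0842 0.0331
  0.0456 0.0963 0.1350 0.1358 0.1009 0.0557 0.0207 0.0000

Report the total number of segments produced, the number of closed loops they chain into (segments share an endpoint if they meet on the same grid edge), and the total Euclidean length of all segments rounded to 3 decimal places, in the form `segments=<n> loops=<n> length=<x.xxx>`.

cell (0,2): code 0100 → (0.505,3.000)–(1.000,2.486)
cell (0,3): code 1100 → (0.151,4.000)–(0.505,3.000)
cell (0,4): code 1100 → (0.690,5.000)–(0.151,4.000)
cell (0,5): code 1000 → (1.000,5.334)–(0.690,5.000)
cell (1,2): code 0110 → (1.000,2.486)–(2.000,2.152)
cell (1,5): code 1001 → (2.000,5.331)–(1.000,5.334)
cell (2,1): code 0100 → (2.749,2.000)–(3.000,1.931)
cell (2,2): code 1110 → (2.000,2.152)–(2.749,2.000)
cell (2,4): code 1011 → (3.000,4.463)–(2.476,5.000)
cell (2,5): code 0001 → (2.476,5.000)–(2.000,5.331)
cell (3,1): code 0010 → (3.000,1.931)–(3.133,2.000)
cell (3,2): code 0011 → (3.133,2.000)–(3.686,3.000)
cell (3,3): code 0011 → (3.686,3.000)–(3.339,4.000)
cell (3,4): code 0001 → (3.339,4.000)–(3.000,4.463)
total: 14 segments, chained into 1 closed loop(s), length Σ = 10.699515

segments=14 loops=1 length=10.700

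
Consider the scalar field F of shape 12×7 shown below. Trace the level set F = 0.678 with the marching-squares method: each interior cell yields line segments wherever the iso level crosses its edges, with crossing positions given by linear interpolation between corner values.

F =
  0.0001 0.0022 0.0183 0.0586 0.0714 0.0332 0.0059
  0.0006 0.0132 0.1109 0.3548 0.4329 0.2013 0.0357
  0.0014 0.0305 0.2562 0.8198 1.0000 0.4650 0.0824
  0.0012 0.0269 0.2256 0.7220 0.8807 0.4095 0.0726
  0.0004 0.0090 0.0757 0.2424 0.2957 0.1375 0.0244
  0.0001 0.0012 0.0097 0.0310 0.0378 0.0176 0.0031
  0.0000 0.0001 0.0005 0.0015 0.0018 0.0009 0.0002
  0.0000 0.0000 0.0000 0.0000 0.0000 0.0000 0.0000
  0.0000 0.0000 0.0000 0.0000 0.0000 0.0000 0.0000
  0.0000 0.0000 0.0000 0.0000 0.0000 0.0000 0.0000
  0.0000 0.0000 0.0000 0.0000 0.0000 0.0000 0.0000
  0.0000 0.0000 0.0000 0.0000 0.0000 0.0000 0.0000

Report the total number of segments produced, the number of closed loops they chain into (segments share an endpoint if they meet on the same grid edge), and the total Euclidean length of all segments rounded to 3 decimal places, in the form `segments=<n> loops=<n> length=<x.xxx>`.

cell (1,2): code 0100 → (1.695,3.000)–(2.000,2.748)
cell (1,3): code 1100 → (1.432,4.000)–(1.695,3.000)
cell (1,4): code 1000 → (2.000,4.602)–(1.432,4.000)
cell (2,2): code 0110 → (2.000,2.748)–(3.000,2.911)
cell (2,4): code 1001 → (3.000,4.430)–(2.000,4.602)
cell (3,2): code 0010 → (3.000,2.911)–(3.092,3.000)
cell (3,3): code 0011 → (3.092,3.000)–(3.346,4.000)
cell (3,4): code 0001 → (3.346,4.000)–(3.000,4.430)
total: 8 segments, chained into 1 closed loop(s), length Σ = 5.996441

segments=8 loops=1 length=5.996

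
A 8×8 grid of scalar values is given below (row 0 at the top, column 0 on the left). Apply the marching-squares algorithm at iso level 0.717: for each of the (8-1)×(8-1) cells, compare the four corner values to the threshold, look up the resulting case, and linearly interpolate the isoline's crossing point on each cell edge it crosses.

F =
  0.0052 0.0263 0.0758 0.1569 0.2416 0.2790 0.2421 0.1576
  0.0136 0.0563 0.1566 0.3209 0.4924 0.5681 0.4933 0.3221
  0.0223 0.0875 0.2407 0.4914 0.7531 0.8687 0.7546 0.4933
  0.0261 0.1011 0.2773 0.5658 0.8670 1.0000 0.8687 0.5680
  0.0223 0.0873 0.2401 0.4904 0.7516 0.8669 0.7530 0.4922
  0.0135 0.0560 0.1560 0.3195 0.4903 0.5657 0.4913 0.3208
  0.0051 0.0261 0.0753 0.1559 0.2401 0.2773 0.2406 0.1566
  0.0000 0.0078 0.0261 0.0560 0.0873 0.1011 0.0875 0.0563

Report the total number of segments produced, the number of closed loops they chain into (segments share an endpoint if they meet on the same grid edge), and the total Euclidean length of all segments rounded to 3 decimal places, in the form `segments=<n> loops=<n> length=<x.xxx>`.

cell (1,3): code 0100 → (1.862,4.000)–(2.000,3.862)
cell (1,4): code 1100 → (1.495,5.000)–(1.862,4.000)
cell (1,5): code 1100 → (1.856,6.000)–(1.495,5.000)
cell (1,6): code 1000 → (2.000,6.144)–(1.856,6.000)
cell (2,3): code 0110 → (2.000,3.862)–(3.000,3.502)
cell (2,6): code 1001 → (3.000,6.504)–(2.000,6.144)
cell (3,3): code 0110 → (3.000,3.502)–(4.000,3.868)
cell (3,6): code 1001 → (4.000,6.138)–(3.000,6.504)
cell (4,3): code 0010 → (4.000,3.868)–(4.132,4.000)
cell (4,4): code 0011 → (4.132,4.000)–(4.498,5.000)
cell (4,5): code 0011 → (4.498,5.000)–(4.138,6.000)
cell (4,6): code 0001 → (4.138,6.000)–(4.000,6.138)
total: 12 segments, chained into 1 closed loop(s), length Σ = 9.292262

segments=12 loops=1 length=9.292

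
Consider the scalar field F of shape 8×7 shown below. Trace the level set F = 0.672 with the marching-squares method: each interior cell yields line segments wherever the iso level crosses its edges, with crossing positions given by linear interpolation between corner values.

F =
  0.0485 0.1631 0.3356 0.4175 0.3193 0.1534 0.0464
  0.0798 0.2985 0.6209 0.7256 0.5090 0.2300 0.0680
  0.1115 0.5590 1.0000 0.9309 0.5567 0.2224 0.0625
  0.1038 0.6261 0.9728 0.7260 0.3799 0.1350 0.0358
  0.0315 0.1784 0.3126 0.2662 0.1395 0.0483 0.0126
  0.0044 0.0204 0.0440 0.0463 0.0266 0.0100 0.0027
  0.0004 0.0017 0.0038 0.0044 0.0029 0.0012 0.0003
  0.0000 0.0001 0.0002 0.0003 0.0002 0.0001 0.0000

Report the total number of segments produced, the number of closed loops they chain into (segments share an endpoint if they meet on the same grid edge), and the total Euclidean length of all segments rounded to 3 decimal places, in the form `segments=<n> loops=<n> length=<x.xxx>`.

segments=10 loops=1 length=7.958

cell (0,2): code 0100 → (0.826,3.000)–(1.000,2.488)
cell (0,3): code 1000 → (1.000,3.247)–(0.826,3.000)
cell (1,1): code 0100 → (1.135,2.000)–(2.000,1.256)
cell (1,2): code 1110 → (1.000,2.488)–(1.135,2.000)
cell (1,3): code 1001 → (2.000,3.692)–(1.000,3.247)
cell (2,1): code 0110 → (2.000,1.256)–(3.000,1.132)
cell (2,3): code 1001 → (3.000,3.156)–(2.000,3.692)
cell (3,1): code 0010 → (3.000,1.132)–(3.456,2.000)
cell (3,2): code 0011 → (3.456,2.000)–(3.117,3.000)
cell (3,3): code 0001 → (3.117,3.000)–(3.000,3.156)
total: 10 segments, chained into 1 closed loop(s), length Σ = 7.957820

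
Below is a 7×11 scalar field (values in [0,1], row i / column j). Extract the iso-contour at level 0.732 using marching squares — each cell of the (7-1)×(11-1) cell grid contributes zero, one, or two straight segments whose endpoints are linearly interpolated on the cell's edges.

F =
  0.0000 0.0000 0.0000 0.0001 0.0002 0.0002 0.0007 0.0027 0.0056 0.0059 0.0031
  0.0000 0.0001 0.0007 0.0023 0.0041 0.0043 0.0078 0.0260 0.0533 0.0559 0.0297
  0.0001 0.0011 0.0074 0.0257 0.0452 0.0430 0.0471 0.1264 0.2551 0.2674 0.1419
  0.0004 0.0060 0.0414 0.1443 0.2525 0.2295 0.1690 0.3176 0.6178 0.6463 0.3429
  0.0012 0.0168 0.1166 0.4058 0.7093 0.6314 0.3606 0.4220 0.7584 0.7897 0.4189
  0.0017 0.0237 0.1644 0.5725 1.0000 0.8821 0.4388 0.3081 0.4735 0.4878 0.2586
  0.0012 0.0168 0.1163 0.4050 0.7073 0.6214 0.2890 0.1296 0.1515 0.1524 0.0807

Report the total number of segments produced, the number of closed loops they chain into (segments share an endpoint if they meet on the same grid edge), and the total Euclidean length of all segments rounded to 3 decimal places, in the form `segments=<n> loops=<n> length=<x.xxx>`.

segments=12 loops=2 length=8.718

cell (3,7): code 0100 → (3.812,8.000)–(4.000,7.922)
cell (3,8): code 1100 → (3.598,9.000)–(3.812,8.000)
cell (3,9): code 1000 → (4.000,9.156)–(3.598,9.000)
cell (4,3): code 0100 → (4.078,4.000)–(5.000,3.373)
cell (4,4): code 1100 → (4.401,5.000)–(4.078,4.000)
cell (4,5): code 1000 → (5.000,5.339)–(4.401,5.000)
cell (4,7): code 0010 → (4.000,7.922)–(4.093,8.000)
cell (4,8): code 0011 → (4.093,8.000)–(4.191,9.000)
cell (4,9): code 0001 → (4.191,9.000)–(4.000,9.156)
cell (5,3): code 0010 → (5.000,3.373)–(5.916,4.000)
cell (5,4): code 0011 → (5.916,4.000)–(5.576,5.000)
cell (5,5): code 0001 → (5.576,5.000)–(5.000,5.339)
total: 12 segments, chained into 2 closed loop(s), length Σ = 8.717821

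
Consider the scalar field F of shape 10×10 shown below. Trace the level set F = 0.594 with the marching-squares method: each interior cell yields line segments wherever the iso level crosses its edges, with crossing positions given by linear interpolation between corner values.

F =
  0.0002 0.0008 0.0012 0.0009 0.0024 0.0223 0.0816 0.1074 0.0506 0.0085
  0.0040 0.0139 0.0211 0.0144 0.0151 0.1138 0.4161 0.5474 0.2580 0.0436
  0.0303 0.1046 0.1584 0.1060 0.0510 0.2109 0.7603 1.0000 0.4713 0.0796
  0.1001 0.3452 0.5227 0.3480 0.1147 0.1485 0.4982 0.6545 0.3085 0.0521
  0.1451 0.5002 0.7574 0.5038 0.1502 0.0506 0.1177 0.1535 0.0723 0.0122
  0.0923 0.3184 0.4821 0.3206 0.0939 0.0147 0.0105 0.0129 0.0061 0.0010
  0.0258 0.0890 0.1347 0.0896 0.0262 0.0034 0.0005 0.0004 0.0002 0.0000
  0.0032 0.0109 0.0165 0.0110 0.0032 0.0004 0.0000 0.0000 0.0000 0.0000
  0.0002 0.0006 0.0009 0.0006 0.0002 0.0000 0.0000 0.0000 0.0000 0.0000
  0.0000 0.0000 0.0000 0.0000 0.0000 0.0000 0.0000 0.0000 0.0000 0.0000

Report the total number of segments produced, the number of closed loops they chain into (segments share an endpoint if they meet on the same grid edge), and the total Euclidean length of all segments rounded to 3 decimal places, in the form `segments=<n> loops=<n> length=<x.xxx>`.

segments=12 loops=2 length=9.667

cell (1,5): code 0100 → (1.517,6.000)–(2.000,5.697)
cell (1,6): code 1100 → (1.103,7.000)–(1.517,6.000)
cell (1,7): code 1000 → (2.000,7.768)–(1.103,7.000)
cell (2,5): code 0010 → (2.000,5.697)–(2.634,6.000)
cell (2,6): code 0111 → (2.634,6.000)–(3.000,6.613)
cell (2,7): code 1001 → (3.000,7.175)–(2.000,7.768)
cell (3,1): code 0100 → (3.304,2.000)–(4.000,1.365)
cell (3,2): code 1000 → (4.000,2.644)–(3.304,2.000)
cell (3,6): code 0010 → (3.000,6.613)–(3.121,7.000)
cell (3,7): code 0001 → (3.121,7.000)–(3.000,7.175)
cell (4,1): code 0010 → (4.000,1.365)–(4.594,2.000)
cell (4,2): code 0001 → (4.594,2.000)–(4.000,2.644)
total: 12 segments, chained into 2 closed loop(s), length Σ = 9.667056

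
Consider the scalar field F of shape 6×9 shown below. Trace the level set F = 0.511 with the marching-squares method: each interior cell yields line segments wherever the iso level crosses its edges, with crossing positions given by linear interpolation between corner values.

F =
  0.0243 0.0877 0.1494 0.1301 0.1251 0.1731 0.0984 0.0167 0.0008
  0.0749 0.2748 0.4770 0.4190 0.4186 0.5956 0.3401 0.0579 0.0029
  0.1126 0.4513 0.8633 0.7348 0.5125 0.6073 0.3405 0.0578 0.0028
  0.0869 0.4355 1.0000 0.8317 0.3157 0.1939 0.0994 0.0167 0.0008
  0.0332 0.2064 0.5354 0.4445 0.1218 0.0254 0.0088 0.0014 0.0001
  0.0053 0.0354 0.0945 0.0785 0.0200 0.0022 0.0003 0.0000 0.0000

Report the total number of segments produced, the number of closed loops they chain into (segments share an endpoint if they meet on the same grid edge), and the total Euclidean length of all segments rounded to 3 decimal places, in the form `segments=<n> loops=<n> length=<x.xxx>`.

segments=16 loops=1 length=13.453

cell (0,4): code 0100 → (0.800,5.000)–(1.000,4.522)
cell (0,5): code 1000 → (1.000,5.331)–(0.800,5.000)
cell (1,1): code 0100 → (1.088,2.000)–(2.000,1.145)
cell (1,2): code 1100 → (1.291,3.000)–(1.088,2.000)
cell (1,3): code 1100 → (1.984,4.000)–(1.291,3.000)
cell (1,4): code 1110 → (1.000,4.522)–(1.984,4.000)
cell (1,5): code 1001 → (2.000,5.361)–(1.000,5.331)
cell (2,1): code 0110 → (2.000,1.145)–(3.000,1.134)
cell (2,3): code 1011 → (3.000,3.622)–(2.008,4.000)
cell (2,4): code 0011 → (2.008,4.000)–(2.233,5.000)
cell (2,5): code 0001 → (2.233,5.000)–(2.000,5.361)
cell (3,1): code 0110 → (3.000,1.134)–(4.000,1.926)
cell (3,2): code 1011 → (4.000,2.268)–(3.828,3.000)
cell (3,3): code 0001 → (3.828,3.000)–(3.000,3.622)
cell (4,1): code 0010 → (4.000,1.926)–(4.055,2.000)
cell (4,2): code 0001 → (4.055,2.000)–(4.000,2.268)
total: 16 segments, chained into 1 closed loop(s), length Σ = 13.452747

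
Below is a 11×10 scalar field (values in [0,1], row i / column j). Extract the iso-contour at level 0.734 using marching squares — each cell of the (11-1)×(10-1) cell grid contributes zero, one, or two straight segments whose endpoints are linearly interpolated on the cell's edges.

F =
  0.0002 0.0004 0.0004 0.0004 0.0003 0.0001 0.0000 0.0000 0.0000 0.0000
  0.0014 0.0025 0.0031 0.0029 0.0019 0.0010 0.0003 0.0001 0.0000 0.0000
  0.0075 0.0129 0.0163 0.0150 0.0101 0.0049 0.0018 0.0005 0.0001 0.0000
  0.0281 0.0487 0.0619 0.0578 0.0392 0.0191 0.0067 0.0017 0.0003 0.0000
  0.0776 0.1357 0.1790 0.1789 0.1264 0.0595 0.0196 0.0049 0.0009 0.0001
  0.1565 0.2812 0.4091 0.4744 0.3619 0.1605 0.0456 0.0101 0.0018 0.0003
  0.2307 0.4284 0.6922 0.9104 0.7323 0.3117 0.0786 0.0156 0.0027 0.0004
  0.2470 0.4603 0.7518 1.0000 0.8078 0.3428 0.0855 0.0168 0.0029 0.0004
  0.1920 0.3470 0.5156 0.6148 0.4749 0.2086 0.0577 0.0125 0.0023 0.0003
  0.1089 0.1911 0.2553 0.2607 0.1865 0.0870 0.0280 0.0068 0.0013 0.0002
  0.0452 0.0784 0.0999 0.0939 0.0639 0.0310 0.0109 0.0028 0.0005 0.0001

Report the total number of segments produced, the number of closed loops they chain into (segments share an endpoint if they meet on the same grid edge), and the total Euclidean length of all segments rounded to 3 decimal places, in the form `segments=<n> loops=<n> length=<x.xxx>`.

segments=10 loops=1 length=6.669

cell (5,2): code 0100 → (5.595,3.000)–(6.000,2.192)
cell (5,3): code 1000 → (6.000,3.990)–(5.595,3.000)
cell (6,1): code 0100 → (6.701,2.000)–(7.000,1.939)
cell (6,2): code 1110 → (6.000,2.192)–(6.701,2.000)
cell (6,3): code 1101 → (6.023,4.000)–(6.000,3.990)
cell (6,4): code 1000 → (7.000,4.159)–(6.023,4.000)
cell (7,1): code 0010 → (7.000,1.939)–(7.075,2.000)
cell (7,2): code 0011 → (7.075,2.000)–(7.691,3.000)
cell (7,3): code 0011 → (7.691,3.000)–(7.222,4.000)
cell (7,4): code 0001 → (7.222,4.000)–(7.000,4.159)
total: 10 segments, chained into 1 closed loop(s), length Σ = 6.668710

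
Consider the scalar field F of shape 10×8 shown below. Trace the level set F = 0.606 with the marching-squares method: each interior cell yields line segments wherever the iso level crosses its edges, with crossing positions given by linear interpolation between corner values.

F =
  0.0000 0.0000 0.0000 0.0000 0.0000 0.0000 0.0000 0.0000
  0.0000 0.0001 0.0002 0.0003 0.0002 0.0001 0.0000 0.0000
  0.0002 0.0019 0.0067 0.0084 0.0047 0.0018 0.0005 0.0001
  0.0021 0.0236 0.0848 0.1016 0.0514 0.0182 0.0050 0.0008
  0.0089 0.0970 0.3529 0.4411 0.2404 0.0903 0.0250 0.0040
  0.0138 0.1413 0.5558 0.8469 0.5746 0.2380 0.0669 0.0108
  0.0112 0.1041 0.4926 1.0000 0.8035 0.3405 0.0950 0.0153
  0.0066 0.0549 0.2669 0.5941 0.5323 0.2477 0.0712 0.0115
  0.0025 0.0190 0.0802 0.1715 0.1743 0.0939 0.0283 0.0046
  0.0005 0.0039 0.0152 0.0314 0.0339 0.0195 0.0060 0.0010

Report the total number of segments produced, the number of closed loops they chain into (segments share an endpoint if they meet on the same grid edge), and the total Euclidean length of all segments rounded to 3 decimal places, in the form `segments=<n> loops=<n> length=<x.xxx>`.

segments=8 loops=1 length=7.343

cell (4,2): code 0100 → (4.406,3.000)–(5.000,2.172)
cell (4,3): code 1000 → (5.000,3.885)–(4.406,3.000)
cell (5,2): code 0110 → (5.000,2.172)–(6.000,2.223)
cell (5,3): code 1101 → (5.137,4.000)–(5.000,3.885)
cell (5,4): code 1000 → (6.000,4.427)–(5.137,4.000)
cell (6,2): code 0010 → (6.000,2.223)–(6.971,3.000)
cell (6,3): code 0011 → (6.971,3.000)–(6.728,4.000)
cell (6,4): code 0001 → (6.728,4.000)–(6.000,4.427)
total: 8 segments, chained into 1 closed loop(s), length Σ = 7.342875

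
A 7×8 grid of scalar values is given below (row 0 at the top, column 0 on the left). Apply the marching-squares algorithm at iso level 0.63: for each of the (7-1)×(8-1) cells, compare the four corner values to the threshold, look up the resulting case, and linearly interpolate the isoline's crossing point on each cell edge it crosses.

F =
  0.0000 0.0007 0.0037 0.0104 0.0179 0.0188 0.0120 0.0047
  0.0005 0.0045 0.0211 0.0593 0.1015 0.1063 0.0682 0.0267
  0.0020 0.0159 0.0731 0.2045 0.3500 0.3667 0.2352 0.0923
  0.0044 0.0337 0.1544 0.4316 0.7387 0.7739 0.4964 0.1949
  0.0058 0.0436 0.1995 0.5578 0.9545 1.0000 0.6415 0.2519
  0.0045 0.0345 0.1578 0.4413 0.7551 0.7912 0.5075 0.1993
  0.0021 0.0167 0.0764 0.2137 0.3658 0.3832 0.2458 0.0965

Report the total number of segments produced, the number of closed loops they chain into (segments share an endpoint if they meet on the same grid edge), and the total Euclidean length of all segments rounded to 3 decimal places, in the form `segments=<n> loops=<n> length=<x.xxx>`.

segments=12 loops=1 length=8.700

cell (2,3): code 0100 → (2.720,4.000)–(3.000,3.646)
cell (2,4): code 1100 → (2.647,5.000)–(2.720,4.000)
cell (2,5): code 1000 → (3.000,5.519)–(2.647,5.000)
cell (3,3): code 0110 → (3.000,3.646)–(4.000,3.182)
cell (3,5): code 1101 → (3.921,6.000)–(3.000,5.519)
cell (3,6): code 1000 → (4.000,6.030)–(3.921,6.000)
cell (4,3): code 0110 → (4.000,3.182)–(5.000,3.601)
cell (4,5): code 1011 → (5.000,5.568)–(4.086,6.000)
cell (4,6): code 0001 → (4.086,6.000)–(4.000,6.030)
cell (5,3): code 0010 → (5.000,3.601)–(5.321,4.000)
cell (5,4): code 0011 → (5.321,4.000)–(5.395,5.000)
cell (5,5): code 0001 → (5.395,5.000)–(5.000,5.568)
total: 12 segments, chained into 1 closed loop(s), length Σ = 8.700327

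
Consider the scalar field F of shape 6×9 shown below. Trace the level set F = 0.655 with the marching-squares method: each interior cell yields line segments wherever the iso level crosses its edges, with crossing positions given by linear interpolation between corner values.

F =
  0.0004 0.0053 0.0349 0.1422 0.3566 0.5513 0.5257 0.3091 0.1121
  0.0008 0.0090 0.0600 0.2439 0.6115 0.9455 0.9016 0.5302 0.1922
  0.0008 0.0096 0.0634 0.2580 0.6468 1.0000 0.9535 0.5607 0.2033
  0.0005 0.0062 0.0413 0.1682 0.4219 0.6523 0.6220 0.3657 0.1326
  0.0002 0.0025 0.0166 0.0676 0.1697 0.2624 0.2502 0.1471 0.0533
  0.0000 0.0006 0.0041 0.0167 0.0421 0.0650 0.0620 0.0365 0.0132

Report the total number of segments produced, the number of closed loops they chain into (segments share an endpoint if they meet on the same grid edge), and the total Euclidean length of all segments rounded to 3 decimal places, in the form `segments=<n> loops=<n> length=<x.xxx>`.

segments=8 loops=1 length=8.662

cell (0,4): code 0100 → (0.263,5.000)–(1.000,4.130)
cell (0,5): code 1100 → (0.344,6.000)–(0.263,5.000)
cell (0,6): code 1000 → (1.000,6.664)–(0.344,6.000)
cell (1,4): code 0110 → (1.000,4.130)–(2.000,4.023)
cell (1,6): code 1001 → (2.000,6.760)–(1.000,6.664)
cell (2,4): code 0010 → (2.000,4.023)–(2.992,5.000)
cell (2,5): code 0011 → (2.992,5.000)–(2.900,6.000)
cell (2,6): code 0001 → (2.900,6.000)–(2.000,6.760)
total: 8 segments, chained into 1 closed loop(s), length Σ = 8.661767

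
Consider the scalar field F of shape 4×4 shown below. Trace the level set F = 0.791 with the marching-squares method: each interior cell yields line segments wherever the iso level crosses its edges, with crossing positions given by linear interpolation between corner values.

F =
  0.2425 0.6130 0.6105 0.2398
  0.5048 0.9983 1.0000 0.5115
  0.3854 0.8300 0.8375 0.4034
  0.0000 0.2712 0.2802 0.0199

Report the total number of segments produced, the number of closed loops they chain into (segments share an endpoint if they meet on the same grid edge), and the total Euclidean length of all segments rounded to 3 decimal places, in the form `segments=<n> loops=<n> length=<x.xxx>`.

cell (0,0): code 0100 → (0.462,1.000)–(1.000,0.580)
cell (0,1): code 1100 → (0.463,2.000)–(0.462,1.000)
cell (0,2): code 1000 → (1.000,2.428)–(0.463,2.000)
cell (1,0): code 0110 → (1.000,0.580)–(2.000,0.912)
cell (1,2): code 1001 → (2.000,2.107)–(1.000,2.428)
cell (2,0): code 0010 → (2.000,0.912)–(2.070,1.000)
cell (2,1): code 0011 → (2.070,1.000)–(2.083,2.000)
cell (2,2): code 0001 → (2.083,2.000)–(2.000,2.107)
total: 8 segments, chained into 1 closed loop(s), length Σ = 5.720779

segments=8 loops=1 length=5.721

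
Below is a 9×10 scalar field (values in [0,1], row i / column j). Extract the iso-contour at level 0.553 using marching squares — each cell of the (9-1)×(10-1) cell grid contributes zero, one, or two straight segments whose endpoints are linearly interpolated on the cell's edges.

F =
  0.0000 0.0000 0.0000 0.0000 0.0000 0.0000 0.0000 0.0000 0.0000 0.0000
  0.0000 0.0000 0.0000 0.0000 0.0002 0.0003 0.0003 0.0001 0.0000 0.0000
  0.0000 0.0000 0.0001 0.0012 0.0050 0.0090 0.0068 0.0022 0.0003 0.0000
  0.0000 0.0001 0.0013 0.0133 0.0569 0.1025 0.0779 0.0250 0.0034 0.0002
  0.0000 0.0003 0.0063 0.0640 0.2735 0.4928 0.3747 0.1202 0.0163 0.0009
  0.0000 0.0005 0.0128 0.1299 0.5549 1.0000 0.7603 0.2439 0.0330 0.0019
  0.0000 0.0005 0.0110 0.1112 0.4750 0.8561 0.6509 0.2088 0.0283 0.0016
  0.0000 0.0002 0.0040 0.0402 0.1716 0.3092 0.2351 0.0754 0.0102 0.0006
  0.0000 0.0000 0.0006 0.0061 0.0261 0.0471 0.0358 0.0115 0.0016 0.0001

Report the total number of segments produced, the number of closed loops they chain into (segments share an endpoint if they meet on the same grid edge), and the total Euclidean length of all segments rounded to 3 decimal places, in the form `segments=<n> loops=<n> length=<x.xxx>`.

cell (4,3): code 0100 → (4.993,4.000)–(5.000,3.996)
cell (4,4): code 1100 → (4.119,5.000)–(4.993,4.000)
cell (4,5): code 1100 → (4.462,6.000)–(4.119,5.000)
cell (4,6): code 1000 → (5.000,6.401)–(4.462,6.000)
cell (5,3): code 0010 → (5.000,3.996)–(5.024,4.000)
cell (5,4): code 0111 → (5.024,4.000)–(6.000,4.205)
cell (5,6): code 1001 → (6.000,6.221)–(5.000,6.401)
cell (6,4): code 0010 → (6.000,4.205)–(6.554,5.000)
cell (6,5): code 0011 → (6.554,5.000)–(6.235,6.000)
cell (6,6): code 0001 → (6.235,6.000)–(6.000,6.221)
total: 10 segments, chained into 1 closed loop(s), length Σ = 7.444830

segments=10 loops=1 length=7.445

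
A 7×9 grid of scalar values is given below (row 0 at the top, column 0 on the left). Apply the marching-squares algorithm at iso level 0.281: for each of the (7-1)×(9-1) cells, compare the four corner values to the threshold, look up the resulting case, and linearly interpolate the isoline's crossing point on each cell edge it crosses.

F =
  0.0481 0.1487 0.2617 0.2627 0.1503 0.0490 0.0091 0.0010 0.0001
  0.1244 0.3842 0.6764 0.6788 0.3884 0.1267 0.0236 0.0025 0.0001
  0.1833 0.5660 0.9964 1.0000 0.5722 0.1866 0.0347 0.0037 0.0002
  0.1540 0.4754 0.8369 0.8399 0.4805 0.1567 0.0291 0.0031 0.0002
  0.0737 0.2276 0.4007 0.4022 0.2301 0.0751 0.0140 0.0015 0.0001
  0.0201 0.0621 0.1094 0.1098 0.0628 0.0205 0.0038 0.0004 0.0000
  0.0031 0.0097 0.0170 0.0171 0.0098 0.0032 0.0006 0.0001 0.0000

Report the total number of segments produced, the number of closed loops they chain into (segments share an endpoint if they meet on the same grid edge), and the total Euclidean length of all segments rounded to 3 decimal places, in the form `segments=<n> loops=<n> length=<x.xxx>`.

cell (0,0): code 0100 → (0.562,1.000)–(1.000,0.603)
cell (0,1): code 1100 → (0.047,2.000)–(0.562,1.000)
cell (0,2): code 1100 → (0.044,3.000)–(0.047,2.000)
cell (0,3): code 1100 → (0.549,4.000)–(0.044,3.000)
cell (0,4): code 1000 → (1.000,4.410)–(0.549,4.000)
cell (1,0): code 0110 → (1.000,0.603)–(2.000,0.255)
cell (1,4): code 1001 → (2.000,4.755)–(1.000,4.410)
cell (2,0): code 0110 → (2.000,0.255)–(3.000,0.395)
cell (2,4): code 1001 → (3.000,4.616)–(2.000,4.755)
cell (3,0): code 0010 → (3.000,0.395)–(3.785,1.000)
cell (3,1): code 0111 → (3.785,1.000)–(4.000,1.308)
cell (3,3): code 1011 → (4.000,3.704)–(3.797,4.000)
cell (3,4): code 0001 → (3.797,4.000)–(3.000,4.616)
cell (4,1): code 0010 → (4.000,1.308)–(4.411,2.000)
cell (4,2): code 0011 → (4.411,2.000)–(4.415,3.000)
cell (4,3): code 0001 → (4.415,3.000)–(4.000,3.704)
total: 16 segments, chained into 1 closed loop(s), length Σ = 13.936769

segments=16 loops=1 length=13.937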